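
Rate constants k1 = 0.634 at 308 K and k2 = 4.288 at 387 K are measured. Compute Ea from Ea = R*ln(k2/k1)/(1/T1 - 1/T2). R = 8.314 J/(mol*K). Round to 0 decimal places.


Ea = R * ln(k2/k1) / (1/T1 - 1/T2)
ln(k2/k1) = ln(4.288/0.634) = 1.9115267
1/T1 - 1/T2 = 1/308 - 1/387 = 0.000662773919
Ea = 8.314 * 1.9115267 / 0.000662773919
Ea = 23979 J/mol


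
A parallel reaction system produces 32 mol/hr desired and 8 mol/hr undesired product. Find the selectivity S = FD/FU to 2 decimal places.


S = desired product rate / undesired product rate
S = 32 / 8
S = 4.00


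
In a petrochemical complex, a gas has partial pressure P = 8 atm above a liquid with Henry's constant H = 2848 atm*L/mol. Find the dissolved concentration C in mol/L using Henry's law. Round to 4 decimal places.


C = P / H
C = 8 / 2848
C = 0.0028 mol/L


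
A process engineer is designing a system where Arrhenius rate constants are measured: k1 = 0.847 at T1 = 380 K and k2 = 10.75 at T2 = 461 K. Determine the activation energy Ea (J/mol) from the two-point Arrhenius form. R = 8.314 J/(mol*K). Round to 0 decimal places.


Ea = R * ln(k2/k1) / (1/T1 - 1/T2)
ln(k2/k1) = ln(10.75/0.847) = 2.5409603
1/T1 - 1/T2 = 1/380 - 1/461 = 0.00046238155
Ea = 8.314 * 2.5409603 / 0.00046238155
Ea = 45689 J/mol


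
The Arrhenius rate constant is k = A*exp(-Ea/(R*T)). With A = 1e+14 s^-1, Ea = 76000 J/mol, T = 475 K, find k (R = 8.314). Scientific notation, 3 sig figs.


k = A * exp(-Ea/(R*T))
k = 1e+14 * exp(-76000 / (8.314 * 475))
k = 1e+14 * exp(-19.244648)
k = 4.39e+05


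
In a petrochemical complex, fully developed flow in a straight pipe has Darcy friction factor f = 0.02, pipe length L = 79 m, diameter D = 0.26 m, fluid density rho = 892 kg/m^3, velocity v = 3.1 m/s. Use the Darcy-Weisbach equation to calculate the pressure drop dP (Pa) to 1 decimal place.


dP = f * (L/D) * (rho*v^2/2)
dP = 0.02 * (79/0.26) * (892*3.1^2/2)
L/D = 303.84615385
rho*v^2/2 = 892*9.61/2 = 4286.06
dP = 0.02 * 303.84615385 * 4286.06
dP = 26046.1 Pa


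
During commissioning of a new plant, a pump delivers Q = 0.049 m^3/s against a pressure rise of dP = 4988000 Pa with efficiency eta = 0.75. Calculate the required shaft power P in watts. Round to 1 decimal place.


P = Q * dP / eta
P = 0.049 * 4988000 / 0.75
P = 244412.0 / 0.75
P = 325882.7 W


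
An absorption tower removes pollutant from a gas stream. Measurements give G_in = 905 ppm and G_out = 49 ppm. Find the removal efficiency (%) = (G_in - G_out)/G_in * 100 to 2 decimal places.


Efficiency = (G_in - G_out) / G_in * 100%
Efficiency = (905 - 49) / 905 * 100
Efficiency = 856 / 905 * 100
Efficiency = 94.59%


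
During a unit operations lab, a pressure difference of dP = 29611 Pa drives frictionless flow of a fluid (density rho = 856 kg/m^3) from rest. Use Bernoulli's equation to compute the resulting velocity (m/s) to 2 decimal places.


v = sqrt(2*dP/rho)
v = sqrt(2*29611/856)
v = sqrt(69.184579)
v = 8.32 m/s


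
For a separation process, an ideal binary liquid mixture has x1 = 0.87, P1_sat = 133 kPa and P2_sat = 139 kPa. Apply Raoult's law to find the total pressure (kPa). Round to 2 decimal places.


P = x1*P1_sat + x2*P2_sat
x2 = 1 - x1 = 1 - 0.87 = 0.13
P = 0.87*133 + 0.13*139
P = 115.71 + 18.07
P = 133.78 kPa


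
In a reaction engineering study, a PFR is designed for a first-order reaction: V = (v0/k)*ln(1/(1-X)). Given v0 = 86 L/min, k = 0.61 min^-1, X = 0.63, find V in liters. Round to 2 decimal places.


V = (v0/k) * ln(1/(1-X))
V = (86/0.61) * ln(1/(1-0.63))
V = 140.983607 * ln(2.702703)
V = 140.983607 * 0.994252
V = 140.17 L


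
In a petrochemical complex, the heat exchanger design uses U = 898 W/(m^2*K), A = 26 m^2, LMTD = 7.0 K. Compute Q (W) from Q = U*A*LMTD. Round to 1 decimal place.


Q = U * A * LMTD
Q = 898 * 26 * 7.0
Q = 163436.0 W


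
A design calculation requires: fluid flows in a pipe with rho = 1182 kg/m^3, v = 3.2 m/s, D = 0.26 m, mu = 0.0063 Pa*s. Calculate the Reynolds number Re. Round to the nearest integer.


Re = rho * v * D / mu
Re = 1182 * 3.2 * 0.26 / 0.0063
Re = 983.424 / 0.0063
Re = 156099


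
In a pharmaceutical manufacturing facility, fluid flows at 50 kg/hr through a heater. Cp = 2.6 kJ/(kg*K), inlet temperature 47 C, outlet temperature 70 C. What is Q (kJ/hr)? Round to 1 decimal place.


Q = m_dot * Cp * (T2 - T1)
Q = 50 * 2.6 * (70 - 47)
Q = 50 * 2.6 * 23
Q = 2990.0 kJ/hr


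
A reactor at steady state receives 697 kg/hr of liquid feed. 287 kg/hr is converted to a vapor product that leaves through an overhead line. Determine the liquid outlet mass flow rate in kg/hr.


Steady-state mass balance on the main outlet: F_out = F_in - F_removed
F_out = 697 - 287
F_out = 410 kg/hr


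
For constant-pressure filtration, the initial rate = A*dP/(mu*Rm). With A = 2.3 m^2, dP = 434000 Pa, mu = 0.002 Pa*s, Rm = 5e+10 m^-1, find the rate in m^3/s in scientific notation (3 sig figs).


rate = A * dP / (mu * Rm)
rate = 2.3 * 434000 / (0.002 * 5e+10)
rate = 998200.0 / 1.000e+08
rate = 9.98e-03 m^3/s


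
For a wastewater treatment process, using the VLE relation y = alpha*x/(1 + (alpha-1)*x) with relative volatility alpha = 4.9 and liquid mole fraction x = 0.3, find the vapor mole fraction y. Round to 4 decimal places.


y = alpha*x / (1 + (alpha-1)*x)
y = 4.9*0.3 / (1 + (4.9-1)*0.3)
y = 1.47 / (1 + 1.17)
y = 1.47 / 2.17
y = 0.6774


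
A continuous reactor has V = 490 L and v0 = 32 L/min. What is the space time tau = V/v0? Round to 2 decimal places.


tau = V / v0
tau = 490 / 32
tau = 15.31 min


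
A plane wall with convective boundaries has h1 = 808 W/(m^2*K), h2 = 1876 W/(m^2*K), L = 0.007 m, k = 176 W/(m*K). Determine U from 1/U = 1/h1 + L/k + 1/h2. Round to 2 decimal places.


1/U = 1/h1 + L/k + 1/h2
1/U = 1/808 + 0.007/176 + 1/1876
1/U = 0.0012376238 + 3.97727e-05 + 0.000533049
1/U = 0.0018104455
U = 552.35 W/(m^2*K)


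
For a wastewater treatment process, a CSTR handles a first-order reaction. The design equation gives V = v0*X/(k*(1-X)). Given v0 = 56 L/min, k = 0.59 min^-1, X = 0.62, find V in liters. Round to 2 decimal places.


V = v0 * X / (k * (1 - X))
V = 56 * 0.62 / (0.59 * (1 - 0.62))
V = 34.72 / (0.59 * 0.38)
V = 34.72 / 0.2242
V = 154.86 L


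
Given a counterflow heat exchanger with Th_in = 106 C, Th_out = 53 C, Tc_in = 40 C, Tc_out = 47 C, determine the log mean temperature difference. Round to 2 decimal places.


dT1 = Th_in - Tc_out = 106 - 47 = 59
dT2 = Th_out - Tc_in = 53 - 40 = 13
LMTD = (dT1 - dT2) / ln(dT1/dT2)
LMTD = (59 - 13) / ln(59/13)
LMTD = 30.41 K


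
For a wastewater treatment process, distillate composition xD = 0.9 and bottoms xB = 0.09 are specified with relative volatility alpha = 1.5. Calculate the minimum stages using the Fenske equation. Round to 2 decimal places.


N_min = ln((xD*(1-xB))/(xB*(1-xD))) / ln(alpha)
Numerator inside ln: 0.819 / 0.009 = 91.0
ln(91.0) = 4.51086
ln(alpha) = ln(1.5) = 0.405465
N_min = 4.51086 / 0.405465 = 11.13


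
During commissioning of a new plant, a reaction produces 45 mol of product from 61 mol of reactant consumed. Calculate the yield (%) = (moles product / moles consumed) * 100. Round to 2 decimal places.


Yield = (moles product / moles consumed) * 100%
Yield = (45 / 61) * 100
Yield = 0.7377 * 100
Yield = 73.77%


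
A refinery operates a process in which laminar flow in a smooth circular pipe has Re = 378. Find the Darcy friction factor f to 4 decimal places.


f = 64 / Re
f = 64 / 378
f = 0.1693


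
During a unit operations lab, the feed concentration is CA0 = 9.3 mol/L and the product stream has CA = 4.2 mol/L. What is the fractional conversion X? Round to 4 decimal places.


X = (CA0 - CA) / CA0
X = (9.3 - 4.2) / 9.3
X = 5.1 / 9.3
X = 0.5484


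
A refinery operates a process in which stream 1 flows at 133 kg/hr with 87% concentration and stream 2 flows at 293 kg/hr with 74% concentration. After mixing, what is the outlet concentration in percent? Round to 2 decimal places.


Mass balance on solute: F1*x1 + F2*x2 = F3*x3
F3 = F1 + F2 = 133 + 293 = 426 kg/hr
x3 = (F1*x1 + F2*x2)/F3
x3 = (133*0.87 + 293*0.74) / 426
x3 = 78.06%


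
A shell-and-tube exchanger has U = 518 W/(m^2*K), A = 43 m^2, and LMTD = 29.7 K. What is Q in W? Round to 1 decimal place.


Q = U * A * LMTD
Q = 518 * 43 * 29.7
Q = 661537.8 W


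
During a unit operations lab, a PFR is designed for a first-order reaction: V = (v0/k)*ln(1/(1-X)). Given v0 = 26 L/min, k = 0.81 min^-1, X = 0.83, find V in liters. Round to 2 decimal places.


V = (v0/k) * ln(1/(1-X))
V = (26/0.81) * ln(1/(1-0.83))
V = 32.098765 * ln(5.882353)
V = 32.098765 * 1.771957
V = 56.88 L


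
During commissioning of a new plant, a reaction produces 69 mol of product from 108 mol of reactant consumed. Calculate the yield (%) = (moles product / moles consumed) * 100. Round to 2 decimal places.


Yield = (moles product / moles consumed) * 100%
Yield = (69 / 108) * 100
Yield = 0.6389 * 100
Yield = 63.89%


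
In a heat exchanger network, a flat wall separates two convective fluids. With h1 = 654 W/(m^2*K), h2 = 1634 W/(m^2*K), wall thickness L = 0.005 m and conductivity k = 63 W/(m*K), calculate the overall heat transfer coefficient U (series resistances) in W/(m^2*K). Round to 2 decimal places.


1/U = 1/h1 + L/k + 1/h2
1/U = 1/654 + 0.005/63 + 1/1634
1/U = 0.001529052 + 7.93651e-05 + 0.0006119951
1/U = 0.0022204122
U = 450.37 W/(m^2*K)


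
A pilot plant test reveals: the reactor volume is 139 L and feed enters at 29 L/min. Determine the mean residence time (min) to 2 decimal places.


tau = V / v0
tau = 139 / 29
tau = 4.79 min


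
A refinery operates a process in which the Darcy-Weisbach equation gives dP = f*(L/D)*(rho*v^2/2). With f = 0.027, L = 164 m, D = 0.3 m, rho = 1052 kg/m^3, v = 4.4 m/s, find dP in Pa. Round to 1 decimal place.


dP = f * (L/D) * (rho*v^2/2)
dP = 0.027 * (164/0.3) * (1052*4.4^2/2)
L/D = 546.66666667
rho*v^2/2 = 1052*19.36/2 = 10183.36
dP = 0.027 * 546.66666667 * 10183.36
dP = 150306.4 Pa


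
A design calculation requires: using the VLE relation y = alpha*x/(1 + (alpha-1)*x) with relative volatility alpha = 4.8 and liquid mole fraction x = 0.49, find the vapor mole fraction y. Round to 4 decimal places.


y = alpha*x / (1 + (alpha-1)*x)
y = 4.8*0.49 / (1 + (4.8-1)*0.49)
y = 2.352 / (1 + 1.862)
y = 2.352 / 2.862
y = 0.8218


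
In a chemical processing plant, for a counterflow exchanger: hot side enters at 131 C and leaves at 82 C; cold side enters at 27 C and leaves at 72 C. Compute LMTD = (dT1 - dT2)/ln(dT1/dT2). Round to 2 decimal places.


dT1 = Th_in - Tc_out = 131 - 72 = 59
dT2 = Th_out - Tc_in = 82 - 27 = 55
LMTD = (dT1 - dT2) / ln(dT1/dT2)
LMTD = (59 - 55) / ln(59/55)
LMTD = 56.98 K


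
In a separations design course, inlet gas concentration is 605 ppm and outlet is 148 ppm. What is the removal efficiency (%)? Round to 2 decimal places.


Efficiency = (G_in - G_out) / G_in * 100%
Efficiency = (605 - 148) / 605 * 100
Efficiency = 457 / 605 * 100
Efficiency = 75.54%


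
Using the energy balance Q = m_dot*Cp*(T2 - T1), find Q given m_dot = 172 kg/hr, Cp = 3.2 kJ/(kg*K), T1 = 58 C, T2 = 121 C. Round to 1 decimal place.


Q = m_dot * Cp * (T2 - T1)
Q = 172 * 3.2 * (121 - 58)
Q = 172 * 3.2 * 63
Q = 34675.2 kJ/hr


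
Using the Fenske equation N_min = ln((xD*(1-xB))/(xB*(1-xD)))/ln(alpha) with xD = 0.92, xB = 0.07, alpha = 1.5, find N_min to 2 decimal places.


N_min = ln((xD*(1-xB))/(xB*(1-xD))) / ln(alpha)
Numerator inside ln: 0.8556 / 0.0056 = 152.785714
ln(152.785714) = 5.029036
ln(alpha) = ln(1.5) = 0.405465
N_min = 5.029036 / 0.405465 = 12.40


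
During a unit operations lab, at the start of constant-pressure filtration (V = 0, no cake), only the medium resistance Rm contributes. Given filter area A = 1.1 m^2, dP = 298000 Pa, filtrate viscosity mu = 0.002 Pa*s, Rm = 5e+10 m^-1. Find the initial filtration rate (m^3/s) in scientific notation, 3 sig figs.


rate = A * dP / (mu * Rm)
rate = 1.1 * 298000 / (0.002 * 5e+10)
rate = 327800.0 / 1.000e+08
rate = 3.28e-03 m^3/s


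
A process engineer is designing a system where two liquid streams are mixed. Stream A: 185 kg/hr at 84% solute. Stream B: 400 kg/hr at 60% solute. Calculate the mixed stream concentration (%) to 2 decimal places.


Mass balance on solute: F1*x1 + F2*x2 = F3*x3
F3 = F1 + F2 = 185 + 400 = 585 kg/hr
x3 = (F1*x1 + F2*x2)/F3
x3 = (185*0.84 + 400*0.6) / 585
x3 = 67.59%


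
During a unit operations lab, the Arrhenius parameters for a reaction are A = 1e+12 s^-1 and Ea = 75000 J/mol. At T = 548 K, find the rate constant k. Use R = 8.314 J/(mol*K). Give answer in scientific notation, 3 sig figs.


k = A * exp(-Ea/(R*T))
k = 1e+12 * exp(-75000 / (8.314 * 548))
k = 1e+12 * exp(-16.461548)
k = 7.09e+04


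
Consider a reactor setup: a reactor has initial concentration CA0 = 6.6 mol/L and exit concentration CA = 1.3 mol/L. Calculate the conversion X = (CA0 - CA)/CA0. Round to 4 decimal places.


X = (CA0 - CA) / CA0
X = (6.6 - 1.3) / 6.6
X = 5.3 / 6.6
X = 0.8030


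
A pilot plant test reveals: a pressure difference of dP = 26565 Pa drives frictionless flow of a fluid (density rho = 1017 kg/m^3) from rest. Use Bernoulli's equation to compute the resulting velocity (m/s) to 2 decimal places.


v = sqrt(2*dP/rho)
v = sqrt(2*26565/1017)
v = sqrt(52.241888)
v = 7.23 m/s


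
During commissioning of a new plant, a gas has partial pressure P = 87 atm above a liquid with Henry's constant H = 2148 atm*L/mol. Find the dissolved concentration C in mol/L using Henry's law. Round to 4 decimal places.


C = P / H
C = 87 / 2148
C = 0.0405 mol/L


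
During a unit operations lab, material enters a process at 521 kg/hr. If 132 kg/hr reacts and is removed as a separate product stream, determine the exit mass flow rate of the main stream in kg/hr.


Steady-state mass balance on the main outlet: F_out = F_in - F_removed
F_out = 521 - 132
F_out = 389 kg/hr


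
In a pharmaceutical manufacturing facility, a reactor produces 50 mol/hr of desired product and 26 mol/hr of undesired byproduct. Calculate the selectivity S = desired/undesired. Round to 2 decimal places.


S = desired product rate / undesired product rate
S = 50 / 26
S = 1.92


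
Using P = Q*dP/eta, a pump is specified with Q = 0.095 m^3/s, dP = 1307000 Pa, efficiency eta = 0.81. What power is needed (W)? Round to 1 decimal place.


P = Q * dP / eta
P = 0.095 * 1307000 / 0.81
P = 124165.0 / 0.81
P = 153290.1 W


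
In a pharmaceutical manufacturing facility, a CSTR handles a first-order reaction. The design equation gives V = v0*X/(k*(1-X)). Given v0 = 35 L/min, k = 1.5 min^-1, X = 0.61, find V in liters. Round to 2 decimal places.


V = v0 * X / (k * (1 - X))
V = 35 * 0.61 / (1.5 * (1 - 0.61))
V = 21.35 / (1.5 * 0.39)
V = 21.35 / 0.585
V = 36.50 L


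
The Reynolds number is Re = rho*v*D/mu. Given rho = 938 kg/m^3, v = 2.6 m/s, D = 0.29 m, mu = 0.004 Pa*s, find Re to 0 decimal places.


Re = rho * v * D / mu
Re = 938 * 2.6 * 0.29 / 0.004
Re = 707.252 / 0.004
Re = 176813


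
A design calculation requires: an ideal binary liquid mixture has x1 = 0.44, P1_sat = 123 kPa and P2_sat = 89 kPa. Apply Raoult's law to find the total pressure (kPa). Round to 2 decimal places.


P = x1*P1_sat + x2*P2_sat
x2 = 1 - x1 = 1 - 0.44 = 0.56
P = 0.44*123 + 0.56*89
P = 54.12 + 49.84
P = 103.96 kPa


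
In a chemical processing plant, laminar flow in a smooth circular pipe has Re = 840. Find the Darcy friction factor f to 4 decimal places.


f = 64 / Re
f = 64 / 840
f = 0.0762


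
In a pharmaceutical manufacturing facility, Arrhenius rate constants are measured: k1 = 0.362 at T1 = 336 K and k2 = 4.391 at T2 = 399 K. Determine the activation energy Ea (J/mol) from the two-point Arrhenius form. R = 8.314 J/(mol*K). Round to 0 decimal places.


Ea = R * ln(k2/k1) / (1/T1 - 1/T2)
ln(k2/k1) = ln(4.391/0.362) = 2.4956681
1/T1 - 1/T2 = 1/336 - 1/399 = 0.000469924812
Ea = 8.314 * 2.4956681 / 0.000469924812
Ea = 44154 J/mol


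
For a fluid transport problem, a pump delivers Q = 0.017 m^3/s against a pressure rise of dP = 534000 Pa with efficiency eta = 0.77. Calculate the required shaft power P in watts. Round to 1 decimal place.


P = Q * dP / eta
P = 0.017 * 534000 / 0.77
P = 9078.0 / 0.77
P = 11789.6 W


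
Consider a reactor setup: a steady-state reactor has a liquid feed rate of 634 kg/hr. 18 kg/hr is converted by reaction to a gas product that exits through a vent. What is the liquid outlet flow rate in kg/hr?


Steady-state mass balance on the main outlet: F_out = F_in - F_removed
F_out = 634 - 18
F_out = 616 kg/hr


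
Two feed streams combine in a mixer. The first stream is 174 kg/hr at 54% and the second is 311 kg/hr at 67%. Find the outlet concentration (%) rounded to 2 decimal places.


Mass balance on solute: F1*x1 + F2*x2 = F3*x3
F3 = F1 + F2 = 174 + 311 = 485 kg/hr
x3 = (F1*x1 + F2*x2)/F3
x3 = (174*0.54 + 311*0.67) / 485
x3 = 62.34%


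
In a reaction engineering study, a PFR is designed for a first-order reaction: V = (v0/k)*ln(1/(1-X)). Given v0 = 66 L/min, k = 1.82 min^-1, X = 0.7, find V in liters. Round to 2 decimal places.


V = (v0/k) * ln(1/(1-X))
V = (66/1.82) * ln(1/(1-0.7))
V = 36.263736 * ln(3.333333)
V = 36.263736 * 1.203973
V = 43.66 L


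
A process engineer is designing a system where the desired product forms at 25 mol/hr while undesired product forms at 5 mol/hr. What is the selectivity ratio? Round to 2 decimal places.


S = desired product rate / undesired product rate
S = 25 / 5
S = 5.00


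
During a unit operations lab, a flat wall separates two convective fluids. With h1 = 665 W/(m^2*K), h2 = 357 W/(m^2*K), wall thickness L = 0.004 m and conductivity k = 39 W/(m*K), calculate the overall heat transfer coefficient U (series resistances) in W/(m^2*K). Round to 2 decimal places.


1/U = 1/h1 + L/k + 1/h2
1/U = 1/665 + 0.004/39 + 1/357
1/U = 0.0015037594 + 0.0001025641 + 0.0028011204
1/U = 0.0044074439
U = 226.89 W/(m^2*K)


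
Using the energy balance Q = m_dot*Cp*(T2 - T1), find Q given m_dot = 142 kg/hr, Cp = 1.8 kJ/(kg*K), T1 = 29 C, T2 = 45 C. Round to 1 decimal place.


Q = m_dot * Cp * (T2 - T1)
Q = 142 * 1.8 * (45 - 29)
Q = 142 * 1.8 * 16
Q = 4089.6 kJ/hr


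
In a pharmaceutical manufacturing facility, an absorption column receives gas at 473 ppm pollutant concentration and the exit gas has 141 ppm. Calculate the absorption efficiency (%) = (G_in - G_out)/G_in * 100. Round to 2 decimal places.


Efficiency = (G_in - G_out) / G_in * 100%
Efficiency = (473 - 141) / 473 * 100
Efficiency = 332 / 473 * 100
Efficiency = 70.19%


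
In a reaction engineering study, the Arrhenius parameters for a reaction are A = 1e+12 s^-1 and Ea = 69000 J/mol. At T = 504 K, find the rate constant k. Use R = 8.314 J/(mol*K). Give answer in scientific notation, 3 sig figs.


k = A * exp(-Ea/(R*T))
k = 1e+12 * exp(-69000 / (8.314 * 504))
k = 1e+12 * exp(-16.466774)
k = 7.06e+04


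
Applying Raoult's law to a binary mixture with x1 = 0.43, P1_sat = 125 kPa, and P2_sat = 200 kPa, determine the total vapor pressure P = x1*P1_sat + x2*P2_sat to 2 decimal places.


P = x1*P1_sat + x2*P2_sat
x2 = 1 - x1 = 1 - 0.43 = 0.57
P = 0.43*125 + 0.57*200
P = 53.75 + 114.0
P = 167.75 kPa


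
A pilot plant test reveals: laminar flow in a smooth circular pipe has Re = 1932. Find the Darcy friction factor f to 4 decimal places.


f = 64 / Re
f = 64 / 1932
f = 0.0331


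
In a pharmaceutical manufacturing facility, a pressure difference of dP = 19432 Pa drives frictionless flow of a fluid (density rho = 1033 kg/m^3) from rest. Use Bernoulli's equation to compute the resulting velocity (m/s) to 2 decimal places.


v = sqrt(2*dP/rho)
v = sqrt(2*19432/1033)
v = sqrt(37.622459)
v = 6.13 m/s


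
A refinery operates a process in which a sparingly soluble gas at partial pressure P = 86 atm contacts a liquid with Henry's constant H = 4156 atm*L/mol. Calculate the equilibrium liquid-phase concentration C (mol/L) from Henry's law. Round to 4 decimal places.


C = P / H
C = 86 / 4156
C = 0.0207 mol/L


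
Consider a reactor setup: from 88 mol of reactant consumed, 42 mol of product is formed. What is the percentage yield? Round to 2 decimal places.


Yield = (moles product / moles consumed) * 100%
Yield = (42 / 88) * 100
Yield = 0.4773 * 100
Yield = 47.73%


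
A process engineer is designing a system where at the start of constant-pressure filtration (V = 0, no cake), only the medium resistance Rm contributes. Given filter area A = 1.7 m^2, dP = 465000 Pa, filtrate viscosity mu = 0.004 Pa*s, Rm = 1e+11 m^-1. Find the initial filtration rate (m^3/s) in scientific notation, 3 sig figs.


rate = A * dP / (mu * Rm)
rate = 1.7 * 465000 / (0.004 * 1e+11)
rate = 790500.0 / 4.000e+08
rate = 1.98e-03 m^3/s


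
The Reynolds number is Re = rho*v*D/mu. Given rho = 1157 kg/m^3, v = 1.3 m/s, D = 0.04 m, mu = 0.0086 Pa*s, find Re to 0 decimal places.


Re = rho * v * D / mu
Re = 1157 * 1.3 * 0.04 / 0.0086
Re = 60.164 / 0.0086
Re = 6996


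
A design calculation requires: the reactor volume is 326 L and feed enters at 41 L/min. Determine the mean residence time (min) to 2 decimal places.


tau = V / v0
tau = 326 / 41
tau = 7.95 min


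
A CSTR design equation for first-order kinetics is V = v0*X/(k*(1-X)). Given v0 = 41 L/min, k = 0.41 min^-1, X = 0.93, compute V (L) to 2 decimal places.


V = v0 * X / (k * (1 - X))
V = 41 * 0.93 / (0.41 * (1 - 0.93))
V = 38.13 / (0.41 * 0.07)
V = 38.13 / 0.0287
V = 1328.57 L


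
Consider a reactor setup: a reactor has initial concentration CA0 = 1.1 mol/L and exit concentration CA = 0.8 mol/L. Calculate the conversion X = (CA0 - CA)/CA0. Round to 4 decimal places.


X = (CA0 - CA) / CA0
X = (1.1 - 0.8) / 1.1
X = 0.3 / 1.1
X = 0.2727


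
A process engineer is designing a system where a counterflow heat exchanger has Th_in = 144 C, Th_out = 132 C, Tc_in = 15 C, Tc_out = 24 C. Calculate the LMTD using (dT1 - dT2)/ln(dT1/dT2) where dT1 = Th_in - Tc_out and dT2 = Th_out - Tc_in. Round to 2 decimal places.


dT1 = Th_in - Tc_out = 144 - 24 = 120
dT2 = Th_out - Tc_in = 132 - 15 = 117
LMTD = (dT1 - dT2) / ln(dT1/dT2)
LMTD = (120 - 117) / ln(120/117)
LMTD = 118.49 K


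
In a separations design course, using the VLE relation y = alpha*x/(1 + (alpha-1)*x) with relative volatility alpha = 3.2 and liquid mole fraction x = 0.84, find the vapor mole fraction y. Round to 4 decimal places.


y = alpha*x / (1 + (alpha-1)*x)
y = 3.2*0.84 / (1 + (3.2-1)*0.84)
y = 2.688 / (1 + 1.848)
y = 2.688 / 2.848
y = 0.9438


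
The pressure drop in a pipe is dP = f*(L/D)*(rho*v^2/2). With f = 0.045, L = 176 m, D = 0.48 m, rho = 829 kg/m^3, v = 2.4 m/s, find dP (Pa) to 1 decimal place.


dP = f * (L/D) * (rho*v^2/2)
dP = 0.045 * (176/0.48) * (829*2.4^2/2)
L/D = 366.66666667
rho*v^2/2 = 829*5.76/2 = 2387.52
dP = 0.045 * 366.66666667 * 2387.52
dP = 39394.1 Pa


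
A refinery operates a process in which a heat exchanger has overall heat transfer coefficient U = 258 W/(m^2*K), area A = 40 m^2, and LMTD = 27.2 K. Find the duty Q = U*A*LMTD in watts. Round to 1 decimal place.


Q = U * A * LMTD
Q = 258 * 40 * 27.2
Q = 280704.0 W


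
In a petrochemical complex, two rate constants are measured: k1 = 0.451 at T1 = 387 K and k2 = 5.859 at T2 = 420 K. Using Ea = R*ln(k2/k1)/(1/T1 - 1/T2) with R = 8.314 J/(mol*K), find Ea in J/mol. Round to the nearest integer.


Ea = R * ln(k2/k1) / (1/T1 - 1/T2)
ln(k2/k1) = ln(5.859/0.451) = 2.5642669
1/T1 - 1/T2 = 1/387 - 1/420 = 0.000203026947
Ea = 8.314 * 2.5642669 / 0.000203026947
Ea = 105007 J/mol


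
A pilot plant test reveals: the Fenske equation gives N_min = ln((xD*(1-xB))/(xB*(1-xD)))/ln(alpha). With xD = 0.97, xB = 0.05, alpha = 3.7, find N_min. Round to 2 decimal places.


N_min = ln((xD*(1-xB))/(xB*(1-xD))) / ln(alpha)
Numerator inside ln: 0.9215 / 0.0015 = 614.333333
ln(614.333333) = 6.420538
ln(alpha) = ln(3.7) = 1.308333
N_min = 6.420538 / 1.308333 = 4.91


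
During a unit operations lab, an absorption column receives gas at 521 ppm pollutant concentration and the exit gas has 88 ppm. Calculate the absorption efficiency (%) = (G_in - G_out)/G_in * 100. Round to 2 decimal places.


Efficiency = (G_in - G_out) / G_in * 100%
Efficiency = (521 - 88) / 521 * 100
Efficiency = 433 / 521 * 100
Efficiency = 83.11%


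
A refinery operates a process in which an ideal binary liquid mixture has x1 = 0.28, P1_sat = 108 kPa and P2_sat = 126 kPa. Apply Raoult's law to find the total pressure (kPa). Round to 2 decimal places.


P = x1*P1_sat + x2*P2_sat
x2 = 1 - x1 = 1 - 0.28 = 0.72
P = 0.28*108 + 0.72*126
P = 30.24 + 90.72
P = 120.96 kPa


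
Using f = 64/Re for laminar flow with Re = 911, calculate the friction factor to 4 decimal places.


f = 64 / Re
f = 64 / 911
f = 0.0703


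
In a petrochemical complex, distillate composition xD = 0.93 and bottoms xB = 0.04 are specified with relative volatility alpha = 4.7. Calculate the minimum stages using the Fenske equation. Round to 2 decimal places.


N_min = ln((xD*(1-xB))/(xB*(1-xD))) / ln(alpha)
Numerator inside ln: 0.8928 / 0.0028 = 318.857143
ln(318.857143) = 5.764743
ln(alpha) = ln(4.7) = 1.547563
N_min = 5.764743 / 1.547563 = 3.73


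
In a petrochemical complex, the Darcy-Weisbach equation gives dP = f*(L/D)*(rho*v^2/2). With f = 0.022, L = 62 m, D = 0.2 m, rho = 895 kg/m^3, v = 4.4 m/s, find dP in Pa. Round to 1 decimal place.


dP = f * (L/D) * (rho*v^2/2)
dP = 0.022 * (62/0.2) * (895*4.4^2/2)
L/D = 310.0
rho*v^2/2 = 895*19.36/2 = 8663.6
dP = 0.022 * 310.0 * 8663.6
dP = 59085.8 Pa


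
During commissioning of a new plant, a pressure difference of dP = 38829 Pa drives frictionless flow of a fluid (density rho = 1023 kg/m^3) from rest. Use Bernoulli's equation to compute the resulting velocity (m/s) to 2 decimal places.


v = sqrt(2*dP/rho)
v = sqrt(2*38829/1023)
v = sqrt(75.912023)
v = 8.71 m/s


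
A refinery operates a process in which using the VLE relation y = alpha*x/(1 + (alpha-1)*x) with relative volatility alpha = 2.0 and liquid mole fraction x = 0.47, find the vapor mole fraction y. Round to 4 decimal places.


y = alpha*x / (1 + (alpha-1)*x)
y = 2.0*0.47 / (1 + (2.0-1)*0.47)
y = 0.94 / (1 + 0.47)
y = 0.94 / 1.47
y = 0.6395


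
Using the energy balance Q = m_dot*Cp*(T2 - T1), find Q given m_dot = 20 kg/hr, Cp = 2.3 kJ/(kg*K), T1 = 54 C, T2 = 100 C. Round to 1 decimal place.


Q = m_dot * Cp * (T2 - T1)
Q = 20 * 2.3 * (100 - 54)
Q = 20 * 2.3 * 46
Q = 2116.0 kJ/hr


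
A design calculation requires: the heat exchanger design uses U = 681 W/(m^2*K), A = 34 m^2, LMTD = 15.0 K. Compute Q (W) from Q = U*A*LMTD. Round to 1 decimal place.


Q = U * A * LMTD
Q = 681 * 34 * 15.0
Q = 347310.0 W


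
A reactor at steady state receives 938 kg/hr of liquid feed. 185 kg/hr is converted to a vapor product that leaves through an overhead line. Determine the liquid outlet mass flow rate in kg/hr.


Steady-state mass balance on the main outlet: F_out = F_in - F_removed
F_out = 938 - 185
F_out = 753 kg/hr


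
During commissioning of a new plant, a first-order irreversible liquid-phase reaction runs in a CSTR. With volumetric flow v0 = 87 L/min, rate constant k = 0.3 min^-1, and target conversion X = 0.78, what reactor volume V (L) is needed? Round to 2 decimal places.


V = v0 * X / (k * (1 - X))
V = 87 * 0.78 / (0.3 * (1 - 0.78))
V = 67.86 / (0.3 * 0.22)
V = 67.86 / 0.066
V = 1028.18 L


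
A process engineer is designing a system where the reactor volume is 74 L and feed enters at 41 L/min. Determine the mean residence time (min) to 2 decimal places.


tau = V / v0
tau = 74 / 41
tau = 1.80 min


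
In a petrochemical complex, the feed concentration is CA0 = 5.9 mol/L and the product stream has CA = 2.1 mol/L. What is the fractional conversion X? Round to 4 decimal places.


X = (CA0 - CA) / CA0
X = (5.9 - 2.1) / 5.9
X = 3.8 / 5.9
X = 0.6441


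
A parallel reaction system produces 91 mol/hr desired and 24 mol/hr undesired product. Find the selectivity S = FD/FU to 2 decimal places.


S = desired product rate / undesired product rate
S = 91 / 24
S = 3.79


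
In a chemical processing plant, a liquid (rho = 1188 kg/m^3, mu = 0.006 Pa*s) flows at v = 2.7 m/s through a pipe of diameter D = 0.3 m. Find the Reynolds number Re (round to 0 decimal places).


Re = rho * v * D / mu
Re = 1188 * 2.7 * 0.3 / 0.006
Re = 962.28 / 0.006
Re = 160380


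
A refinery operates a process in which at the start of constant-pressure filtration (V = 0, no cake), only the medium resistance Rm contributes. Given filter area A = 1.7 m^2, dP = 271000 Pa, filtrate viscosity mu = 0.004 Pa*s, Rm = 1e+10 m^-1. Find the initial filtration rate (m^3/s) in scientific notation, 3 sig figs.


rate = A * dP / (mu * Rm)
rate = 1.7 * 271000 / (0.004 * 1e+10)
rate = 460700.0 / 4.000e+07
rate = 1.15e-02 m^3/s


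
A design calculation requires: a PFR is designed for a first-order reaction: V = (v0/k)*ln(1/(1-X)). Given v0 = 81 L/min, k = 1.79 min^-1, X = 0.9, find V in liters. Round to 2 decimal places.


V = (v0/k) * ln(1/(1-X))
V = (81/1.79) * ln(1/(1-0.9))
V = 45.251397 * ln(10.0)
V = 45.251397 * 2.302585
V = 104.20 L


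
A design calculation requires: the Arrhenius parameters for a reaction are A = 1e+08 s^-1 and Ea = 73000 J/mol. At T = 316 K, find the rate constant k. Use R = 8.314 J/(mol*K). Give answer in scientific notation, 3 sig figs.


k = A * exp(-Ea/(R*T))
k = 1e+08 * exp(-73000 / (8.314 * 316))
k = 1e+08 * exp(-27.785982)
k = 8.56e-05


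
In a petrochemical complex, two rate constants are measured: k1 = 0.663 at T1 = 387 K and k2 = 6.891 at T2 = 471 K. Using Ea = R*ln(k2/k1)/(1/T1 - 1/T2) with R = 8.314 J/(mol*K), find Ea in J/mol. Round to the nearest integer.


Ea = R * ln(k2/k1) / (1/T1 - 1/T2)
ln(k2/k1) = ln(6.891/0.663) = 2.3411965
1/T1 - 1/T2 = 1/387 - 1/471 = 0.000460837078
Ea = 8.314 * 2.3411965 / 0.000460837078
Ea = 42238 J/mol


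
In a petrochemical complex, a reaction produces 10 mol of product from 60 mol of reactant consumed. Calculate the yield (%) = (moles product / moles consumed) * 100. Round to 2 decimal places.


Yield = (moles product / moles consumed) * 100%
Yield = (10 / 60) * 100
Yield = 0.1667 * 100
Yield = 16.67%


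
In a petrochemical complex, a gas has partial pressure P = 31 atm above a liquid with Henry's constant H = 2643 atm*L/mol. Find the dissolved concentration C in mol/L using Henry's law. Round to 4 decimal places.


C = P / H
C = 31 / 2643
C = 0.0117 mol/L


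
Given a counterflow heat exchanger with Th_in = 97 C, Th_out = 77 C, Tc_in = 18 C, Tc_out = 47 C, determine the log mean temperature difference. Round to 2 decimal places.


dT1 = Th_in - Tc_out = 97 - 47 = 50
dT2 = Th_out - Tc_in = 77 - 18 = 59
LMTD = (dT1 - dT2) / ln(dT1/dT2)
LMTD = (50 - 59) / ln(50/59)
LMTD = 54.38 K


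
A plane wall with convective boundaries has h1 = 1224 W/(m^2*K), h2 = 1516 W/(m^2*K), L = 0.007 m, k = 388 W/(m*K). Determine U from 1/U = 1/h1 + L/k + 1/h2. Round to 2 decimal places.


1/U = 1/h1 + L/k + 1/h2
1/U = 1/1224 + 0.007/388 + 1/1516
1/U = 0.0008169935 + 1.80412e-05 + 0.0006596306
1/U = 0.0014946653
U = 669.05 W/(m^2*K)


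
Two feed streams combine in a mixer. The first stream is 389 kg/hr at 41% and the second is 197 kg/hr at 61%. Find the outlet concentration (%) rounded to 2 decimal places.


Mass balance on solute: F1*x1 + F2*x2 = F3*x3
F3 = F1 + F2 = 389 + 197 = 586 kg/hr
x3 = (F1*x1 + F2*x2)/F3
x3 = (389*0.41 + 197*0.61) / 586
x3 = 47.72%


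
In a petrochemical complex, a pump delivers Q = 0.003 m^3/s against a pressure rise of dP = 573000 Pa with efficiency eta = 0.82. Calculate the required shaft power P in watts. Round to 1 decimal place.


P = Q * dP / eta
P = 0.003 * 573000 / 0.82
P = 1719.0 / 0.82
P = 2096.3 W


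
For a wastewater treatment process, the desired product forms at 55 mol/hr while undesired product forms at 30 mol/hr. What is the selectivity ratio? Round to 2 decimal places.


S = desired product rate / undesired product rate
S = 55 / 30
S = 1.83


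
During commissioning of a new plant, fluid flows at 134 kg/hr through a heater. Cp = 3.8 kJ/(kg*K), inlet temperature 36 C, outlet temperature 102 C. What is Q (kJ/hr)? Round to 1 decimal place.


Q = m_dot * Cp * (T2 - T1)
Q = 134 * 3.8 * (102 - 36)
Q = 134 * 3.8 * 66
Q = 33607.2 kJ/hr


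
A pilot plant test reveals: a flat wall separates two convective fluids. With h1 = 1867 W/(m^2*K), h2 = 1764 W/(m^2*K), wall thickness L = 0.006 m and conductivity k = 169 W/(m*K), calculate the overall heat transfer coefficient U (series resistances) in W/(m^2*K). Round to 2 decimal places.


1/U = 1/h1 + L/k + 1/h2
1/U = 1/1867 + 0.006/169 + 1/1764
1/U = 0.0005356186 + 3.5503e-05 + 0.0005668934
1/U = 0.001138015
U = 878.72 W/(m^2*K)


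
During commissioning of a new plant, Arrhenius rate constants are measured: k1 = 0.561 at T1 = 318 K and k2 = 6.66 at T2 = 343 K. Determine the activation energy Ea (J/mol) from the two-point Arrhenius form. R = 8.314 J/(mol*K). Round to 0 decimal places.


Ea = R * ln(k2/k1) / (1/T1 - 1/T2)
ln(k2/k1) = ln(6.66/0.561) = 2.4741539
1/T1 - 1/T2 = 1/318 - 1/343 = 0.000229202193
Ea = 8.314 * 2.4741539 / 0.000229202193
Ea = 89747 J/mol


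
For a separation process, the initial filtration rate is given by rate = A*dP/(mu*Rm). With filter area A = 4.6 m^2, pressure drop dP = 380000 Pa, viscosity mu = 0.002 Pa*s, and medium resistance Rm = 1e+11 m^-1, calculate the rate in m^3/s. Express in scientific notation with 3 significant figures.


rate = A * dP / (mu * Rm)
rate = 4.6 * 380000 / (0.002 * 1e+11)
rate = 1748000.0 / 2.000e+08
rate = 8.74e-03 m^3/s


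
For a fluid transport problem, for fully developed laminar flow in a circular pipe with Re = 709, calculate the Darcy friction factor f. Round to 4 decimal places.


f = 64 / Re
f = 64 / 709
f = 0.0903


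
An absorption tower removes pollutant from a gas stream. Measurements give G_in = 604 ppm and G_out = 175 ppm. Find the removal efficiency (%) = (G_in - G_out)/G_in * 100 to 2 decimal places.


Efficiency = (G_in - G_out) / G_in * 100%
Efficiency = (604 - 175) / 604 * 100
Efficiency = 429 / 604 * 100
Efficiency = 71.03%


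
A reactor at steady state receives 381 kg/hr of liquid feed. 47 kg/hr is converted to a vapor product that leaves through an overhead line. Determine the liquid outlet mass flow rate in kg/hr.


Steady-state mass balance on the main outlet: F_out = F_in - F_removed
F_out = 381 - 47
F_out = 334 kg/hr


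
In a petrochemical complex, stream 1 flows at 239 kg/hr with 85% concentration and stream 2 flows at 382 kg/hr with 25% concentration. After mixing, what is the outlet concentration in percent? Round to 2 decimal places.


Mass balance on solute: F1*x1 + F2*x2 = F3*x3
F3 = F1 + F2 = 239 + 382 = 621 kg/hr
x3 = (F1*x1 + F2*x2)/F3
x3 = (239*0.85 + 382*0.25) / 621
x3 = 48.09%


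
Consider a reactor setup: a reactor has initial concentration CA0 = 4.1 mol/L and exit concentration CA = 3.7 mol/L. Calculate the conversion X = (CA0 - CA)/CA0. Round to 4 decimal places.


X = (CA0 - CA) / CA0
X = (4.1 - 3.7) / 4.1
X = 0.4 / 4.1
X = 0.0976


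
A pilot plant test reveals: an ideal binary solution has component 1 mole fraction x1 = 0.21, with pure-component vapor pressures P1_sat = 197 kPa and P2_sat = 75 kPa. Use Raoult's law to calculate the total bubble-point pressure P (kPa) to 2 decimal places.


P = x1*P1_sat + x2*P2_sat
x2 = 1 - x1 = 1 - 0.21 = 0.79
P = 0.21*197 + 0.79*75
P = 41.37 + 59.25
P = 100.62 kPa


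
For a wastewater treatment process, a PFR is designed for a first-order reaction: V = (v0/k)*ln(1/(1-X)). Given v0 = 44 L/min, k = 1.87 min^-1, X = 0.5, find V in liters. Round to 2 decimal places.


V = (v0/k) * ln(1/(1-X))
V = (44/1.87) * ln(1/(1-0.5))
V = 23.529412 * ln(2.0)
V = 23.529412 * 0.693147
V = 16.31 L


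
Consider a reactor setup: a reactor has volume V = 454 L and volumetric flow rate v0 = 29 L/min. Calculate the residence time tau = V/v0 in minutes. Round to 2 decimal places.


tau = V / v0
tau = 454 / 29
tau = 15.66 min


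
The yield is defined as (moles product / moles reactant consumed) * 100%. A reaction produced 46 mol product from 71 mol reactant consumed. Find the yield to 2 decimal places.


Yield = (moles product / moles consumed) * 100%
Yield = (46 / 71) * 100
Yield = 0.6479 * 100
Yield = 64.79%


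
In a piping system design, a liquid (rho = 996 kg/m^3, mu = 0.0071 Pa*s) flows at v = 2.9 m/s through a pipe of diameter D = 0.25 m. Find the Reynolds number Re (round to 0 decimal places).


Re = rho * v * D / mu
Re = 996 * 2.9 * 0.25 / 0.0071
Re = 722.1 / 0.0071
Re = 101704


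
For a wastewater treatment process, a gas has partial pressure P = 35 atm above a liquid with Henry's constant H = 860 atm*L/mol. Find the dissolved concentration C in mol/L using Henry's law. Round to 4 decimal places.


C = P / H
C = 35 / 860
C = 0.0407 mol/L


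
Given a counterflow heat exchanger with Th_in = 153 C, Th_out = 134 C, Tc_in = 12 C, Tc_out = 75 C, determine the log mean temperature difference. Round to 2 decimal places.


dT1 = Th_in - Tc_out = 153 - 75 = 78
dT2 = Th_out - Tc_in = 134 - 12 = 122
LMTD = (dT1 - dT2) / ln(dT1/dT2)
LMTD = (78 - 122) / ln(78/122)
LMTD = 98.37 K


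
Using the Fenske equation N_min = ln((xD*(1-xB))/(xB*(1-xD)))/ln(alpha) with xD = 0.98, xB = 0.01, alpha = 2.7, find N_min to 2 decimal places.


N_min = ln((xD*(1-xB))/(xB*(1-xD))) / ln(alpha)
Numerator inside ln: 0.9702 / 0.0002 = 4851.0
ln(4851.0) = 8.48694
ln(alpha) = ln(2.7) = 0.993252
N_min = 8.48694 / 0.993252 = 8.54


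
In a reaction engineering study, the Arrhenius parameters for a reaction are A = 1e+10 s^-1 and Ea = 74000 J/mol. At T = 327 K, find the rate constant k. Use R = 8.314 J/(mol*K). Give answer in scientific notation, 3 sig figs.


k = A * exp(-Ea/(R*T))
k = 1e+10 * exp(-74000 / (8.314 * 327))
k = 1e+10 * exp(-27.219112)
k = 1.51e-02


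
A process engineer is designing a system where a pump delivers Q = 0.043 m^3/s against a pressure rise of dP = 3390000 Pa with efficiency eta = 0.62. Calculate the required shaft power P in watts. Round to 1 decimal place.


P = Q * dP / eta
P = 0.043 * 3390000 / 0.62
P = 145770.0 / 0.62
P = 235112.9 W


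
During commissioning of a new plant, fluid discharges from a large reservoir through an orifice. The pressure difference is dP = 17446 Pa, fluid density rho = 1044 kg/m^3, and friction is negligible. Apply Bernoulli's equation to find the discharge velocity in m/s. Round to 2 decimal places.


v = sqrt(2*dP/rho)
v = sqrt(2*17446/1044)
v = sqrt(33.421456)
v = 5.78 m/s


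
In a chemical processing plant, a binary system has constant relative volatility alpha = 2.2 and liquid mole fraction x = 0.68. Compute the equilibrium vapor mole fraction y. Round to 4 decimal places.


y = alpha*x / (1 + (alpha-1)*x)
y = 2.2*0.68 / (1 + (2.2-1)*0.68)
y = 1.496 / (1 + 0.816)
y = 1.496 / 1.816
y = 0.8238


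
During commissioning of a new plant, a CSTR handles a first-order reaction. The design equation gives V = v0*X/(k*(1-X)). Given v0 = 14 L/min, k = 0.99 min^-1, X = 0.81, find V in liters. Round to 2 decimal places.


V = v0 * X / (k * (1 - X))
V = 14 * 0.81 / (0.99 * (1 - 0.81))
V = 11.34 / (0.99 * 0.19)
V = 11.34 / 0.1881
V = 60.29 L


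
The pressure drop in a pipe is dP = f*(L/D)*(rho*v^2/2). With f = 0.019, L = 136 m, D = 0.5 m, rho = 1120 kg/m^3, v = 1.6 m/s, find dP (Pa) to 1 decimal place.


dP = f * (L/D) * (rho*v^2/2)
dP = 0.019 * (136/0.5) * (1120*1.6^2/2)
L/D = 272.0
rho*v^2/2 = 1120*2.56/2 = 1433.6
dP = 0.019 * 272.0 * 1433.6
dP = 7408.8 Pa


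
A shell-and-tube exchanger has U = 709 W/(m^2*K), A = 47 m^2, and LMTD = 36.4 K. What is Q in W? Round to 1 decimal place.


Q = U * A * LMTD
Q = 709 * 47 * 36.4
Q = 1212957.2 W
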